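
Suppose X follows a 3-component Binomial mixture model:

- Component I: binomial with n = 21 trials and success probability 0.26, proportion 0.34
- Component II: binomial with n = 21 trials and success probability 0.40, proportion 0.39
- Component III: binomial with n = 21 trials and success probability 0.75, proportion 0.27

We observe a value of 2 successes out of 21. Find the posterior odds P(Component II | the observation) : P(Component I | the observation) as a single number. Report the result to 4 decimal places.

0.0505

The posterior odds equal the prior odds times the likelihood ratio: (w_i/w_j)·(f_i(x)/f_j(x)).
Component likelihoods at x = 2 successes out of 21:
  f_I = C(21,2)·0.26^2·0.74^19 = 210·0.0676·0.00327644 = 0.0465124
  f_II = C(21,2)·0.40^2·0.60^19 = 210·0.16·6.0936e-05 = 0.00204745
  f_III = C(21,2)·0.75^2·0.25^19 = 210·0.5625·3.63798e-12 = 4.29736e-10
Odds = (0.39/0.34) × (0.00204745/0.0465124) = 1.14706 × 0.0440194 ≈ 0.0505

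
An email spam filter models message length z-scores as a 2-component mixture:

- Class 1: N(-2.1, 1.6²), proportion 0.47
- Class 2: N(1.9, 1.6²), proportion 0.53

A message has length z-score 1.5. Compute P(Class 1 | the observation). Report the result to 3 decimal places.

0.068

Posterior ∝ prior × likelihood, so P(k | x) ∝ P(Z=k) f_k(x); normalise over all components.
Normal densities:
  f_1 = (1/(1.6·√(2π)))·exp(−(1.5−-2.1)²/(2·1.6²)) = 0.249339·exp(-2.53125) = 0.0198373
  f_2 = (1/(1.6·√(2π)))·exp(−(1.5−1.9)²/(2·1.6²)) = 0.249339·exp(-0.03125) = 0.241668
Multiply by the mixture weights:
  P(Z=1)·f_1 = 0.47 × 0.0198373 = 0.00932352
  P(Z=2)·f_2 = 0.53 × 0.241668 = 0.128084
Sum: 0.00932352 + 0.128084 = 0.137407
P(Class 1 | x) ≈ 0.068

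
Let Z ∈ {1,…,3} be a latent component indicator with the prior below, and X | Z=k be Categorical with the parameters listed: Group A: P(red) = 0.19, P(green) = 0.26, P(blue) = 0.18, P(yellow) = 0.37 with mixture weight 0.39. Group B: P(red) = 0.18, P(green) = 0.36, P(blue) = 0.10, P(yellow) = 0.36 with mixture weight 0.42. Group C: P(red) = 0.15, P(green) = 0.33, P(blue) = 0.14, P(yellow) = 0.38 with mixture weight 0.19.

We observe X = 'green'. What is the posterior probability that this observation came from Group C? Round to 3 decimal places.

0.199

Posterior ∝ prior × likelihood, so P(k | x) ∝ P(Z=k) f_k(x); normalise over all components.
Component likelihoods at x = 'green':
  f_A = 0.26
  f_B = 0.36
  f_C = 0.33
Multiply by the mixture weights:
  P(Z=A)·f_A = 0.39 × 0.26 = 0.1014
  P(Z=B)·f_B = 0.42 × 0.36 = 0.1512
  P(Z=C)·f_C = 0.19 × 0.33 = 0.0627
Denominator: 0.1014 + 0.1512 + 0.0627 = 0.3153
Responsibility of Group C: 0.0627 / 0.3153 ≈ 0.199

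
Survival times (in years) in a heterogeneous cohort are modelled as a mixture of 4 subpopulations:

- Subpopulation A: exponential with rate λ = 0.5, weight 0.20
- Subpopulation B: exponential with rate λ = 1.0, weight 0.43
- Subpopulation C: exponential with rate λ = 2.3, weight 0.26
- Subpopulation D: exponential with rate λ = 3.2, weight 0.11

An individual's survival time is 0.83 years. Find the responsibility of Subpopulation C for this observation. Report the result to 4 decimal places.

The responsibility of component k is π_k f_k(x) divided by Σ_j π_j f_j(x).
Component likelihoods at x = 0.83 years:
  p_A = 0.33017
  p_B = 0.436049
  p_C = 0.340926
  p_D = 0.224731
Multiply by the mixture weights:
  π_A·p_A = 0.20 × 0.33017 = 0.066034
  π_B·p_B = 0.43 × 0.436049 = 0.187501
  π_C·p_C = 0.26 × 0.340926 = 0.0886407
  π_D·p_D = 0.11 × 0.224731 = 0.0247205
Marginal: 0.066034 + 0.187501 + 0.0886407 + 0.0247205 = 0.366896
So the posterior for Subpopulation C is 0.0886407 / 0.366896 ≈ 0.2416.

0.2416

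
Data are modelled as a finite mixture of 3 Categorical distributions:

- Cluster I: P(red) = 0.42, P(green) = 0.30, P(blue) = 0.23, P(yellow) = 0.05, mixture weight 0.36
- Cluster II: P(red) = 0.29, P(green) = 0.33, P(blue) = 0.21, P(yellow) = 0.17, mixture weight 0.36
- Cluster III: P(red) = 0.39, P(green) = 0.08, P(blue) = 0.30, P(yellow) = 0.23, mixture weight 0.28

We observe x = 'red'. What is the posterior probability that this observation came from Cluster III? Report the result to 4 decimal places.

By Bayes' theorem, P(k | x) = P(Z=k) f_k(x) / Σ_j P(Z=j) f_j(x).
Categorical probabilities:
  L_I = P(red | comp) = 0.42
  L_II = P(red | comp) = 0.29
  L_III = P(red | comp) = 0.39
Prior × likelihood for each component:
  P(Z=I)·L_I = 0.36 × 0.42 = 0.1512
  P(Z=II)·L_II = 0.36 × 0.29 = 0.1044
  P(Z=III)·L_III = 0.28 × 0.39 = 0.1092
Sum: 0.1512 + 0.1044 + 0.1092 = 0.3648
P(Cluster III | the observation) ≈ 0.2993

0.2993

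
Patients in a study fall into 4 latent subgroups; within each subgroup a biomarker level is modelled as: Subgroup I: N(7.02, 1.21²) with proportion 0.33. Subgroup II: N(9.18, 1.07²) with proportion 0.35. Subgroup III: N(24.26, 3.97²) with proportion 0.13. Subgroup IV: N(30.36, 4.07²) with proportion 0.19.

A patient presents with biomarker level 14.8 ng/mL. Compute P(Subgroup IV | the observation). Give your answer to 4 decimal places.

0.0161

By Bayes' theorem, P(k | x) = w_k f_k(x) / Σ_j w_j f_j(x).
Normal densities:
  p_I = (1/(1.21·√(2π)))·exp(−(14.8−7.02)²/(2·1.21²)) = 0.329704·exp(-20.67086) = 3.47445e-10
  p_II = (1/(1.07·√(2π)))·exp(−(14.8−9.18)²/(2·1.07²)) = 0.372843·exp(-13.79352) = 3.81133e-07
  p_III = (1/(3.97·√(2π)))·exp(−(14.8−24.26)²/(2·3.97²)) = 0.100489·exp(-2.83904) = 0.0058768
  p_IV = (1/(4.07·√(2π)))·exp(−(14.8−30.36)²/(2·4.07²)) = 0.098020·exp(-7.30803) = 6.56868e-05
Weight by the priors:
  w_I·p_I = 0.33 × 3.47445e-10 = 1.14657e-10
  w_II·p_II = 0.35 × 3.81133e-07 = 1.33397e-07
  w_III·p_III = 0.13 × 0.0058768 = 0.000763984
  w_IV·p_IV = 0.19 × 6.56868e-05 = 1.24805e-05
Marginal: 1.14657e-10 + 1.33397e-07 + 0.000763984 + 1.24805e-05 = 0.000776598
P(Subgroup IV | 14.8 ng/mL) = 1.24805e-05 / 0.000776598 ≈ 0.0161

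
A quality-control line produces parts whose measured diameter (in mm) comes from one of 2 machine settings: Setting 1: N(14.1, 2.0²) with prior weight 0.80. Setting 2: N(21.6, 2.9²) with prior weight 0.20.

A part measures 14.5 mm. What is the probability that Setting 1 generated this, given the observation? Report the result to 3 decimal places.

0.991

By Bayes' theorem, P(k | x) = π_k f_k(x) / Σ_j π_j f_j(x).
Normal densities:
  p_1 = (1/(2.0·√(2π)))·exp(−(14.5−14.1)²/(2·2.0²)) = 0.199471·exp(-0.02000) = 0.195521
  p_2 = (1/(2.9·√(2π)))·exp(−(14.5−21.6)²/(2·2.9²)) = 0.137566·exp(-2.99703) = 0.00686941
Multiply by the mixture weights:
  π_1·p_1 = 0.80 × 0.195521 = 0.156417
  π_2·p_2 = 0.20 × 0.00686941 = 0.00137388
Normaliser: 0.156417 + 0.00137388 = 0.157791
Responsibility of Setting 1: 0.156417 / 0.157791 ≈ 0.991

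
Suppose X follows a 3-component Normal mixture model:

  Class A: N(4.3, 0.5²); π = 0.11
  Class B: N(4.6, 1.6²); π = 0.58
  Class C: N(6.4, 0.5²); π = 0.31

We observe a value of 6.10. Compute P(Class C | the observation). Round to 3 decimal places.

P(component k | x) = π_k·f_k(x) / marginal(x), where marginal(x) = Σ_j π_j·f_j(x).
Evaluate each component's likelihood at the observed value:
  f_A = (1/(0.5·√(2π)))·exp(−(6.10−4.3)²/(2·0.5²)) = 0.797885·exp(-6.48000) = 0.0012238
  f_B = (1/(1.6·√(2π)))·exp(−(6.10−4.6)²/(2·1.6²)) = 0.249339·exp(-0.43945) = 0.160671
  f_C = (1/(0.5·√(2π)))·exp(−(6.10−6.4)²/(2·0.5²)) = 0.797885·exp(-0.18000) = 0.666449
Unnormalised posteriors:
  π_A·f_A = 0.11 × 0.0012238 = 0.000134618
  π_B·f_B = 0.58 × 0.160671 = 0.0931893
  π_C·f_C = 0.31 × 0.666449 = 0.206599
Sum: 0.000134618 + 0.0931893 + 0.206599 = 0.299923
So the posterior for Class C is 0.206599 / 0.299923 ≈ 0.689.

0.689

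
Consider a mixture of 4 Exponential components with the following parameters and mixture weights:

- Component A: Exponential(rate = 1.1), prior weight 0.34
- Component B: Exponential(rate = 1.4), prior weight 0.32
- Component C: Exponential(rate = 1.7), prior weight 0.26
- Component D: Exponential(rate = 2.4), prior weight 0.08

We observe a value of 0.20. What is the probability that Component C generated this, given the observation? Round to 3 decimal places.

0.293

By Bayes' theorem, P(k | x) = π_k f_k(x) / Σ_j π_j f_j(x).
Evaluate each component's likelihood at the observed value:
  f_A = 1.1·e^(−1.1·0.20) = 1.1·e^(−0.2200) = 0.882771
  f_B = 1.4·e^(−1.4·0.20) = 1.4·e^(−0.2800) = 1.0581
  f_C = 1.7·e^(−1.7·0.20) = 1.7·e^(−0.3400) = 1.21001
  f_D = 2.4·e^(−2.4·0.20) = 2.4·e^(−0.4800) = 1.48508
Prior × likelihood for each component:
  π_A·f_A = 0.34 × 0.882771 = 0.300142
  π_B·f_B = 0.32 × 1.0581 = 0.338591
  π_C·f_C = 0.26 × 1.21001 = 0.314602
  π_D·f_D = 0.08 × 1.48508 = 0.118806
Marginal: 0.300142 + 0.338591 + 0.314602 + 0.118806 = 1.07214
So the posterior for Component C is 0.314602 / 1.07214 ≈ 0.293.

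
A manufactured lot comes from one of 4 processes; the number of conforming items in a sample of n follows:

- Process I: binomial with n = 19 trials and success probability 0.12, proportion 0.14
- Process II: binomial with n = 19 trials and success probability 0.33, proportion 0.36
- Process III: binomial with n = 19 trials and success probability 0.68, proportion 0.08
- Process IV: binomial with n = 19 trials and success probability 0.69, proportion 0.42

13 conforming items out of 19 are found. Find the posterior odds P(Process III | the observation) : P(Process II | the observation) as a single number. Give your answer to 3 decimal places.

Posterior odds = (π_i f_i(x)) / (π_j f_j(x)); the normalising sum cancels.
Evaluate each component's likelihood at the observed value:
  f_I = C(19,13)·0.12^13·0.88^6 = 27132·1.06993e-12·0.464404 = 1.34814e-08
  f_II = C(19,13)·0.33^13·0.67^6 = 27132·5.50404e-07·0.0904584 = 0.00135086
  f_III = C(19,13)·0.68^13·0.32^6 = 27132·0.00664685·0.00107374 = 0.193641
  f_IV = C(19,13)·0.69^13·0.31^6 = 27132·0.00803597·0.000887504 = 0.193504
0.0154913 / 0.000486311 ≈ 31.855

31.855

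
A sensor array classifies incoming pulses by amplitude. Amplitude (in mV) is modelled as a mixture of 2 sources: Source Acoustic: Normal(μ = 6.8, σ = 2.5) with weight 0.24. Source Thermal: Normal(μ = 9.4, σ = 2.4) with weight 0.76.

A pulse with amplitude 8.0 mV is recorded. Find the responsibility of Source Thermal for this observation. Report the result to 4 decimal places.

0.7574

The responsibility of component k is w_k f_k(x) divided by Σ_j w_j f_j(x).
Normal densities:
  p_Acoustic = 0.142213
  p_Thermal = 0.14022
Prior × likelihood for each component:
  w_Acoustic·p_Acoustic = 0.24 × 0.142213 = 0.0341311
  w_Thermal·p_Thermal = 0.76 × 0.14022 = 0.106567
Denominator: 0.0341311 + 0.106567 = 0.140698
So the posterior for Source Thermal is 0.106567 / 0.140698 ≈ 0.7574.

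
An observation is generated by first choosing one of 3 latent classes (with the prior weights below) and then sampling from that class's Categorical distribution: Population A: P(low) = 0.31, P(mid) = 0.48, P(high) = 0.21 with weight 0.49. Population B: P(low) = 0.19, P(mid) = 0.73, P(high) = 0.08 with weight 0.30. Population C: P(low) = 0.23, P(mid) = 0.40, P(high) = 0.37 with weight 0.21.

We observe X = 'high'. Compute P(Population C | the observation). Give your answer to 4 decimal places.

0.3798

Posterior ∝ prior × likelihood, so P(k | x) ∝ π_k f_k(x); normalise over all components.
Categorical probabilities:
  f_A = 0.21
  f_B = 0.08
  f_C = 0.37
Multiply by the mixture weights:
  π_A·f_A = 0.49 × 0.21 = 0.1029
  π_B·f_B = 0.30 × 0.08 = 0.024
  π_C·f_C = 0.21 × 0.37 = 0.0777
Evidence: 0.1029 + 0.024 + 0.0777 = 0.2046
P(Population C | 'high') = 0.0777 / 0.2046 ≈ 0.3798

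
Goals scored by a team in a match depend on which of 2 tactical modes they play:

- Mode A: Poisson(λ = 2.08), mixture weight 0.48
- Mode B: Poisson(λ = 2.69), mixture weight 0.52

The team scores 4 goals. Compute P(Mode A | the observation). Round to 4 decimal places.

0.3778

Apply Bayes' rule: the posterior for each component is proportional to its prior times its likelihood at x.
Component likelihoods at x = 4 goals:
  L_A = e^(−2.08)·2.08^4/4! = 0.0974338
  L_B = e^(−2.69)·2.69^4/4! = 0.148097
Multiply by the mixture weights:
  π_A·L_A = 0.48 × 0.0974338 = 0.0467682
  π_B·L_B = 0.52 × 0.148097 = 0.0770103
Marginal: 0.0467682 + 0.0770103 = 0.123779
P(Mode A | 4 goals) ≈ 0.3778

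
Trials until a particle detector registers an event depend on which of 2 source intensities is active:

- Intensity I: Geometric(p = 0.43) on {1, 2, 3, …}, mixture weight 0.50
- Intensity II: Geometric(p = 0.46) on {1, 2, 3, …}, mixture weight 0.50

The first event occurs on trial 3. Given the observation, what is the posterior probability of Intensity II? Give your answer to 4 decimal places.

By Bayes' theorem, P(k | x) = π_k f_k(x) / Σ_j π_j f_j(x).
Geometric probabilities:
  f_I = 0.139707
  f_II = 0.134136
Multiply by the mixture weights:
  π_I·f_I = 0.50 × 0.139707 = 0.0698535
  π_II·f_II = 0.50 × 0.134136 = 0.067068
Sum: 0.0698535 + 0.067068 = 0.136922
P(Intensity II | x) = 0.067068 / 0.136922 ≈ 0.4898

0.4898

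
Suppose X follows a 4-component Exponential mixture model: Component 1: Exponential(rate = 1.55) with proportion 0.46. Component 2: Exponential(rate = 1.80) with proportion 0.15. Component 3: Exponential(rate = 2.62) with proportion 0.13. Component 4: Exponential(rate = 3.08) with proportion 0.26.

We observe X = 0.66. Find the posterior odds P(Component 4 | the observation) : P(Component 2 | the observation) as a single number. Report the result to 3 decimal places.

1.274

The posterior odds equal the prior odds times the likelihood ratio: (w_i/w_j)·(f_i(x)/f_j(x)).
Component likelihoods at x = 0.66:
  f_1 = 1.55·e^(−1.55·0.66) = 1.55·e^(−1.0230) = 0.557248
  f_2 = 1.80·e^(−1.80·0.66) = 1.80·e^(−1.1880) = 0.548695
  f_3 = 2.62·e^(−2.62·0.66) = 2.62·e^(−1.7292) = 0.464857
  f_4 = 3.08·e^(−3.08·0.66) = 3.08·e^(−2.0328) = 0.403382
Posterior odds = (w_4·f_4) / (w_2·f_2) = (0.26·0.403382) / (0.15·0.548695) = 0.104879 / 0.0823042 ≈ 1.274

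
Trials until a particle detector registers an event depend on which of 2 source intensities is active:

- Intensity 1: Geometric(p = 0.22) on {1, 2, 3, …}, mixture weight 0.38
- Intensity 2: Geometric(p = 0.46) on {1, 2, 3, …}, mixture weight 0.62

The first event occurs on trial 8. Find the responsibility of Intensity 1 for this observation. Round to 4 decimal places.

The responsibility of component k is π_k f_k(x) divided by Σ_j π_j f_j(x).
Evaluate each component's likelihood at the observed value:
  f_1 = 0.0386443
  f_2 = 0.00615906
Unnormalised posteriors:
  π_1·f_1 = 0.38 × 0.0386443 = 0.0146848
  π_2·f_2 = 0.62 × 0.00615906 = 0.00381861
Marginal: 0.0146848 + 0.00381861 = 0.0185034
So the posterior for Intensity 1 is 0.0146848 / 0.0185034 ≈ 0.7936.

0.7936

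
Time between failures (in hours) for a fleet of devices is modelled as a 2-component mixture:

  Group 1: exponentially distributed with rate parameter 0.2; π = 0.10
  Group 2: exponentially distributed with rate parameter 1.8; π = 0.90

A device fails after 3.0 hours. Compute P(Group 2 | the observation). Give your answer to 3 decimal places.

The responsibility of component k is π_k f_k(x) divided by Σ_j π_j f_j(x).
Evaluate each component's likelihood at the observed value:
  f_1 = 0.2·e^(−0.2·3.0) = 0.2·e^(−0.6000) = 0.109762
  f_2 = 1.8·e^(−1.8·3.0) = 1.8·e^(−5.4000) = 0.00812985
Prior × likelihood for each component:
  π_1·f_1 = 0.10 × 0.109762 = 0.0109762
  π_2·f_2 = 0.90 × 0.00812985 = 0.00731686
Denominator: 0.0109762 + 0.00731686 = 0.0182931
P(Group 2 | the observation) = 0.00731686 / 0.0182931 ≈ 0.400

0.400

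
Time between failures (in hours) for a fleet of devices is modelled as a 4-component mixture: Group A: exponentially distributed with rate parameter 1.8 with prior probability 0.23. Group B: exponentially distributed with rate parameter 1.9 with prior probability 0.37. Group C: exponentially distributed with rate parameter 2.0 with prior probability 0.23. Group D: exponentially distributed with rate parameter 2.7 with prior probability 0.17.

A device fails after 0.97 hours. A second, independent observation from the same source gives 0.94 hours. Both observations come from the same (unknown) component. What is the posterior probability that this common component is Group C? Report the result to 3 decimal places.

P(component k | x) = π_k·f_k(x) / marginal(x), where marginal(x) = Σ_j π_j·f_j(x).
Since both observations come from the same component, the likelihood for component k is f_k(x₁)·f_k(x₂).
  p_A = [0.314047] × [0.331472] = 0.104098
  p_B = [0.300849] × [0.318496] = 0.0958192
  p_C = [0.287408] × [0.30518] = 0.0877112
  p_D = [0.196764] × [0.213366] = 0.0419828
Multiply by the mixture weights:
  π_A·p_A = 0.23 × 0.104098 = 0.0239424
  π_B·p_B = 0.37 × 0.0958192 = 0.0354531
  π_C·p_C = 0.23 × 0.0877112 = 0.0201736
  π_D·p_D = 0.17 × 0.0419828 = 0.00713707
Sum: 0.0239424 + 0.0354531 + 0.0201736 + 0.00713707 = 0.0867062
P(Group C | data) = 0.0201736 / 0.0867062 ≈ 0.233

0.233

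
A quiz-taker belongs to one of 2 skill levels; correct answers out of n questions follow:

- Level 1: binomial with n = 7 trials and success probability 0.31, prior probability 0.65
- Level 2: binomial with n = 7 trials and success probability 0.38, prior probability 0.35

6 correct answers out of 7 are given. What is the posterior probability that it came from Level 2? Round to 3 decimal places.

0.621

P(component k | x) = π_k·f_k(x) / marginal(x), where marginal(x) = Σ_j π_j·f_j(x).
Binomial probabilities:
  L_1 = 0.00428664
  L_2 = 0.0130675
Prior × likelihood for each component:
  π_1·L_1 = 0.65 × 0.00428664 = 0.00278632
  π_2·L_2 = 0.35 × 0.0130675 = 0.00457361
Denominator: 0.00278632 + 0.00457361 = 0.00735993
P(Level 2 | x) ≈ 0.621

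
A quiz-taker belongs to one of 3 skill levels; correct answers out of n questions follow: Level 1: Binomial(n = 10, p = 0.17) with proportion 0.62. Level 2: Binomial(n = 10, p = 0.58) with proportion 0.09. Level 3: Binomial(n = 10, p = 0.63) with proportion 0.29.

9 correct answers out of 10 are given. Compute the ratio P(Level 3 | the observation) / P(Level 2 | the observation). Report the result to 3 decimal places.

5.975

Only the two components matter; the odds are (π_i f_i(x)) / (π_j f_j(x)).
Evaluate each component's likelihood at the observed value:
  p_1 = C(10,9)·0.17^9·0.83^1 = 10·1.18588e-07·0.83 = 9.84279e-07
  p_2 = C(10,9)·0.58^9·0.42^1 = 10·0.00742766·0.42 = 0.0311962
  p_3 = C(10,9)·0.63^9·0.37^1 = 10·0.0156338·0.37 = 0.0578451
0.0167751 / 0.00280766 ≈ 5.975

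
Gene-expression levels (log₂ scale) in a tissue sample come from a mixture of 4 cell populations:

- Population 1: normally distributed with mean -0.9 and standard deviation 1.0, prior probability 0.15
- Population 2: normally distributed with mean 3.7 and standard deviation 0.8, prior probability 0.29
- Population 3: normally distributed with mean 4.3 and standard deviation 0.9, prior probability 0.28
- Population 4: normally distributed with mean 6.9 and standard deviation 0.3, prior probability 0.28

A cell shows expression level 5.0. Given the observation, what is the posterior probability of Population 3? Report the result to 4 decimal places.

0.7037

The responsibility of component k is P(Z=k) f_k(x) divided by Σ_j P(Z=j) f_j(x).
Evaluate each component's likelihood at the observed value:
  p_1 = (1/(1.0·√(2π)))·exp(−(5.0−-0.9)²/(2·1.0²)) = 0.398942·exp(-17.40500) = 1.10158e-08
  p_2 = (1/(0.8·√(2π)))·exp(−(5.0−3.7)²/(2·0.8²)) = 0.498678·exp(-1.32031) = 0.133173
  p_3 = (1/(0.9·√(2π)))·exp(−(5.0−4.3)²/(2·0.9²)) = 0.443269·exp(-0.30247) = 0.327572
  p_4 = (1/(0.3·√(2π)))·exp(−(5.0−6.9)²/(2·0.3²)) = 1.329808·exp(-20.05556) = 2.59282e-09
Unnormalised posteriors:
  P(Z=1)·p_1 = 0.15 × 1.10158e-08 = 1.65236e-09
  P(Z=2)·p_2 = 0.29 × 0.133173 = 0.0386201
  P(Z=3)·p_3 = 0.28 × 0.327572 = 0.0917202
  P(Z=4)·p_4 = 0.28 × 2.59282e-09 = 7.25988e-10
Evidence: 1.65236e-09 + 0.0386201 + 0.0917202 + 7.25988e-10 = 0.13034
Responsibility of Population 3: 0.0917202 / 0.13034 ≈ 0.7037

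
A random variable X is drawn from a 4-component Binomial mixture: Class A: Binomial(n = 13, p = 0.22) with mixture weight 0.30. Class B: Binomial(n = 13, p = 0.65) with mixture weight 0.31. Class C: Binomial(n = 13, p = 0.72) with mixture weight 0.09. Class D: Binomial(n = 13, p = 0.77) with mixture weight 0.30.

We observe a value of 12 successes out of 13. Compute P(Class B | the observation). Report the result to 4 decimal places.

By Bayes' theorem, P(k | x) = P(Z=k) f_k(x) / Σ_j P(Z=j) f_j(x).
Binomial probabilities:
  L_A = 1.3035e-07
  L_B = 0.0258804
  L_C = 0.0706466
  L_D = 0.129885
Multiply by the mixture weights:
  P(Z=A)·L_A = 0.30 × 1.3035e-07 = 3.91049e-08
  P(Z=B)·L_B = 0.31 × 0.0258804 = 0.00802294
  P(Z=C)·L_C = 0.09 × 0.0706466 = 0.0063582
  P(Z=D)·L_D = 0.30 × 0.129885 = 0.0389656
Evidence: 3.91049e-08 + 0.00802294 + 0.0063582 + 0.0389656 = 0.0533468
P(Class B | x) ≈ 0.1504

0.1504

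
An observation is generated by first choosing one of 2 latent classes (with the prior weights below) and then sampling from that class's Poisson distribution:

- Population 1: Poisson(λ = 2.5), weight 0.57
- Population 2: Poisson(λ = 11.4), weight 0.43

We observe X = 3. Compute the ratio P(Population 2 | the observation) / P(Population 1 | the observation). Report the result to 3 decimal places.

Only the two components matter; the odds are (π_i f_i(x)) / (π_j f_j(x)).
Evaluate each component's likelihood at the observed value:
  f_1 = 0.213763
  f_2 = 0.00276443
0.00118871 / 0.121845 ≈ 0.010

0.010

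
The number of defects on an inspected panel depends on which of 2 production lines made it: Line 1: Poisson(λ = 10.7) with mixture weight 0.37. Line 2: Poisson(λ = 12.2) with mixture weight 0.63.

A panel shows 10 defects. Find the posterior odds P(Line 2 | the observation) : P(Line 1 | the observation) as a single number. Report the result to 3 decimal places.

1.411

Since P(k|x) ∝ π_k f_k(x), the posterior odds are π_i f_i(x) / (π_j f_j(x)).
Poisson probabilities:
  f_1 = 0.122215
  f_2 = 0.101261
0.0637945 / 0.0452195 ≈ 1.411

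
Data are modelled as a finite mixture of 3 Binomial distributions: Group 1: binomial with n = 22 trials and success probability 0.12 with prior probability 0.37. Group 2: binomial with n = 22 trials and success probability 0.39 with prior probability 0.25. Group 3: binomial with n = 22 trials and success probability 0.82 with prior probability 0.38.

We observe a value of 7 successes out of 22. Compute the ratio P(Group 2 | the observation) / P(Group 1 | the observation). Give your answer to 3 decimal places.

10.608

Only the two components matter; the odds are (w_i f_i(x)) / (w_j f_j(x)).
Binomial probabilities:
  p_1 = 0.00898143
  p_2 = 0.141006
  p_3 = 2.86828e-07
0.0352514 / 0.00332313 ≈ 10.608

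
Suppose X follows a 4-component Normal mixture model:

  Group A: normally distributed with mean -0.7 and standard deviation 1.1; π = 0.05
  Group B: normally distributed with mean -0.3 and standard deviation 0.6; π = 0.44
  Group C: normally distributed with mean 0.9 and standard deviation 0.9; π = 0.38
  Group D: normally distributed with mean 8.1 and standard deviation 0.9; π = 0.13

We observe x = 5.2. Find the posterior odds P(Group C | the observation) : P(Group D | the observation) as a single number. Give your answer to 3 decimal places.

0.006

Only the two components matter; the odds are (π_i f_i(x)) / (π_j f_j(x)).
Normal densities:
  p_A = 2.05351e-07
  p_B = 3.77015e-19
  p_C = 4.89568e-06
  p_D = 0.00246655
1.86036e-06 / 0.000320651 ≈ 0.006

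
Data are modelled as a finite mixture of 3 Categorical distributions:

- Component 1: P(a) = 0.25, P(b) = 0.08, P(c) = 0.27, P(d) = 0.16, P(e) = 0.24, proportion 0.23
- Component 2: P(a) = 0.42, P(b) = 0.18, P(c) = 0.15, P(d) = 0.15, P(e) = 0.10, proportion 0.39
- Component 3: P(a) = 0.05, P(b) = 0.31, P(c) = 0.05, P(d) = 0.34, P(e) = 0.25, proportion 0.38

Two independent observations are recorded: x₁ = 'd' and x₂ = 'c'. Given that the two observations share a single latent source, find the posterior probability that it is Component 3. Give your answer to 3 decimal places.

The responsibility of component k is P(Z=k) f_k(x) divided by Σ_j P(Z=j) f_j(x).
Since both observations come from the same component, the likelihood for component k is f_k(x₁)·f_k(x₂).
  L_1 = [0.16] × [0.27] = 0.0432
  L_2 = [0.15] × [0.15] = 0.0225
  L_3 = [0.34] × [0.05] = 0.017
Weight by the priors:
  P(Z=1)·L_1 = 0.23 × 0.0432 = 0.009936
  P(Z=2)·L_2 = 0.39 × 0.0225 = 0.008775
  P(Z=3)·L_3 = 0.38 × 0.017 = 0.00646
Marginal: 0.009936 + 0.008775 + 0.00646 = 0.025171
P(Component 3 | data) = 0.00646 / 0.025171 ≈ 0.257

0.257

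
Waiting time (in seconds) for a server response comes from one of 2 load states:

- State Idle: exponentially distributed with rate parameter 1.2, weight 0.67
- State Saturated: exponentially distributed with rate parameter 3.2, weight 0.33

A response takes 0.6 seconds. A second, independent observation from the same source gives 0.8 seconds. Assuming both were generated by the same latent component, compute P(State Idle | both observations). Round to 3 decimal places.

Apply Bayes' rule: the posterior for each component is proportional to its prior times its likelihood at x.
Since both observations come from the same component, the likelihood for component k is f_k(x₁)·f_k(x₂).
  p_Idle = [1.2·e^(−1.2·0.6) = 1.2·e^(−0.7200) = 0.584103] × [0.459471] = 0.268379
  p_Saturated = [3.2·e^(−3.2·0.6) = 3.2·e^(−1.9200) = 0.469142] × [0.247375] = 0.116054
Weight by the priors:
  w_Idle·p_Idle = 0.67 × 0.268379 = 0.179814
  w_Saturated·p_Saturated = 0.33 × 0.116054 = 0.0382979
Sum: 0.179814 + 0.0382979 = 0.218111
So the posterior for State Idle is 0.179814 / 0.218111 ≈ 0.824.

0.824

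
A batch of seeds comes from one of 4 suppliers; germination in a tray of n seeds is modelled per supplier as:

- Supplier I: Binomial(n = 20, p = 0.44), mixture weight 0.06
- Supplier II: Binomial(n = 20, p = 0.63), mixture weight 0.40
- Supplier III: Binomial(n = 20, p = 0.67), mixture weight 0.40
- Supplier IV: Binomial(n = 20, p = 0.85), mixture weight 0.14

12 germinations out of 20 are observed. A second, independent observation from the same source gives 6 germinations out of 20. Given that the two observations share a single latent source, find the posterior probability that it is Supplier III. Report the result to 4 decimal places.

Posterior ∝ prior × likelihood, so P(k | x) ∝ π_k f_k(x); normalise over all components.
Since both observations come from the same component, the likelihood for component k is f_k(x₁)·f_k(x₂).
  f_I = [C(20,12)·0.44^12·0.56^8 = 125970·5.26541e-05·0.00967173 = 0.064151] × [0.0838943] = 0.0053819
  f_II = [C(20,12)·0.63^12·0.37^8 = 125970·0.00390919·0.000351248 = 0.172969] × [0.00218399] = 0.000377762
  f_III = [C(20,12)·0.67^12·0.33^8 = 125970·0.00818272·0.000140641 = 0.144969] × [0.000636836] = 9.23217e-05
  f_IV = [C(20,12)·0.85^12·0.15^8 = 125970·0.142242·2.56289e-07 = 0.00459224] × [4.26751e-08] = 1.95974e-10
Prior × likelihood for each component:
  π_I·f_I = 0.06 × 0.0053819 = 0.000322914
  π_II·f_II = 0.40 × 0.000377762 = 0.000151105
  π_III·f_III = 0.40 × 9.23217e-05 = 3.69287e-05
  π_IV·f_IV = 0.14 × 1.95974e-10 = 2.74364e-11
Evidence: 0.000322914 + 0.000151105 + 3.69287e-05 + 2.74364e-11 = 0.000510948
P(Supplier III | x₁, x₂) = 3.69287e-05 / 0.000510948 ≈ 0.0723

0.0723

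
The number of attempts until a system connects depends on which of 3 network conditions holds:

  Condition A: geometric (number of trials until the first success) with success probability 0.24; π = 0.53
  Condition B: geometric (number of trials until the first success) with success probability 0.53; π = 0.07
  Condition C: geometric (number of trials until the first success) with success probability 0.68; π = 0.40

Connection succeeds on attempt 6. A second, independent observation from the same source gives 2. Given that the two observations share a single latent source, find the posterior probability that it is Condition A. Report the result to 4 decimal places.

0.9348

P(component k | x) = π_k·f_k(x) / marginal(x), where marginal(x) = Σ_j π_j·f_j(x).
Since both observations come from the same component, the likelihood for component k is f_k(x₁)·f_k(x₂).
  f_A = [0.0608526] × [0.1824] = 0.0110995
  f_B = [0.0121553] × [0.2491] = 0.00302788
  f_C = [0.0022817] × [0.2176] = 0.000496498
Multiply by the mixture weights:
  π_A·f_A = 0.53 × 0.0110995 = 0.00588274
  π_B·f_B = 0.07 × 0.00302788 = 0.000211952
  π_C·f_C = 0.40 × 0.000496498 = 0.000198599
Normaliser: 0.00588274 + 0.000211952 + 0.000198599 = 0.00629329
Responsibility of Condition A: 0.00588274 / 0.00629329 ≈ 0.9348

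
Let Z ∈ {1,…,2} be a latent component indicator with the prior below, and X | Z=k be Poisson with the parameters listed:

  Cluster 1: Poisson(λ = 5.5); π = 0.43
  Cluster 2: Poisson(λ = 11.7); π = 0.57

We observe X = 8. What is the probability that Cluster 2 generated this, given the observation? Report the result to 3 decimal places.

Posterior ∝ prior × likelihood, so P(k | x) ∝ π_k f_k(x); normalise over all components.
Evaluate each component's likelihood at the observed value:
  p_1 = e^(−5.5)·5.5^8/8! = 0.0848714
  p_2 = e^(−11.7)·11.7^8/8! = 0.0722306
Prior × likelihood for each component:
  π_1·p_1 = 0.43 × 0.0848714 = 0.0364947
  π_2·p_2 = 0.57 × 0.0722306 = 0.0411714
Evidence: 0.0364947 + 0.0411714 = 0.0776661
P(Cluster 2 | x) = 0.0411714 / 0.0776661 ≈ 0.530

0.530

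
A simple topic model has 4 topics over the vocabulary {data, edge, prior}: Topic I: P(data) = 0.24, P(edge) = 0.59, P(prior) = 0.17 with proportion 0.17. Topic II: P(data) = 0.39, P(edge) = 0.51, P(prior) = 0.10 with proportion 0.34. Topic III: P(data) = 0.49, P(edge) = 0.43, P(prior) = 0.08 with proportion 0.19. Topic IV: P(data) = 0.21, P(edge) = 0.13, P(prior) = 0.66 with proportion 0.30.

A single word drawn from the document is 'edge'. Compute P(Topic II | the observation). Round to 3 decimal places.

Apply Bayes' rule: the posterior for each component is proportional to its prior times its likelihood at x.
Categorical probabilities:
  L_I = P(edge | comp) = 0.59
  L_II = P(edge | comp) = 0.51
  L_III = P(edge | comp) = 0.43
  L_IV = P(edge | comp) = 0.13
Multiply by the mixture weights:
  w_I·L_I = 0.17 × 0.59 = 0.1003
  w_II·L_II = 0.34 × 0.51 = 0.1734
  w_III·L_III = 0.19 × 0.43 = 0.0817
  w_IV·L_IV = 0.30 × 0.13 = 0.039
Normaliser: 0.1003 + 0.1734 + 0.0817 + 0.039 = 0.3944
Responsibility of Topic II: 0.1734 / 0.3944 ≈ 0.440

0.440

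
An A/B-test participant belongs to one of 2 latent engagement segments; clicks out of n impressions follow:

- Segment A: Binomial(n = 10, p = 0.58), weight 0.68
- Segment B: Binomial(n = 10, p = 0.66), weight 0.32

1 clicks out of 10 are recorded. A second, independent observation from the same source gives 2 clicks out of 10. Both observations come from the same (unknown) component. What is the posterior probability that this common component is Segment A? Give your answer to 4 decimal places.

Apply Bayes' rule: the posterior for each component is proportional to its prior times its likelihood at x.
Since both observations come from the same component, the likelihood for component k is f_k(x₁)·f_k(x₂).
  p_A = [C(10,1)·0.58^1·0.42^9 = 10·0.58·0.000406671 = 0.00235869] × [0.0146576] = 3.45728e-05
  p_B = [C(10,1)·0.66^1·0.34^9 = 10·0.66·6.0717e-05 = 0.000400732] × [0.00350051] = 1.40277e-06
Multiply by the mixture weights:
  P(Z=A)·p_A = 0.68 × 3.45728e-05 = 2.35095e-05
  P(Z=B)·p_B = 0.32 × 1.40277e-06 = 4.48886e-07
Evidence: 2.35095e-05 + 4.48886e-07 = 2.39584e-05
So the posterior for Segment A is 2.35095e-05 / 2.39584e-05 ≈ 0.9813.

0.9813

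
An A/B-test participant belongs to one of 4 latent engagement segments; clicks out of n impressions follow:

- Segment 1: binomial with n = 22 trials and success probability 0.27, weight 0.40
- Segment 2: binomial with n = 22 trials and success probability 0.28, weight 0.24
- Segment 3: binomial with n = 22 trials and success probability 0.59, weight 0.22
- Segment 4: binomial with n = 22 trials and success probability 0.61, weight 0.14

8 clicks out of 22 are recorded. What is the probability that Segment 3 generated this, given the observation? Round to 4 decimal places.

By Bayes' theorem, P(k | x) = w_k f_k(x) / Σ_j w_j f_j(x).
Binomial probabilities:
  f_1 = 0.110222
  f_2 = 0.121551
  f_3 = 0.0178085
  f_4 = 0.0115447
Unnormalised posteriors:
  w_1·f_1 = 0.40 × 0.110222 = 0.0440888
  w_2·f_2 = 0.24 × 0.121551 = 0.0291721
  w_3·f_3 = 0.22 × 0.0178085 = 0.00391787
  w_4·f_4 = 0.14 × 0.0115447 = 0.00161625
Denominator: 0.0440888 + 0.0291721 + 0.00391787 + 0.00161625 = 0.078795
P(Segment 3 | 8 clicks out of 22) = 0.00391787 / 0.078795 ≈ 0.0497

0.0497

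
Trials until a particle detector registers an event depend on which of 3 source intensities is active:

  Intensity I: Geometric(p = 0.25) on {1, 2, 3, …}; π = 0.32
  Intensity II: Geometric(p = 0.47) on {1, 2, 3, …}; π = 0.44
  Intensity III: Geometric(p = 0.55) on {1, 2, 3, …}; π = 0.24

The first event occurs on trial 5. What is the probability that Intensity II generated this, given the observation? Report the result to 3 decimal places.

The responsibility of component k is π_k f_k(x) divided by Σ_j π_j f_j(x).
Evaluate each component's likelihood at the observed value:
  p_I = 0.0791016
  p_II = 0.0370853
  p_III = 0.0225534
Multiply by the mixture weights:
  π_I·p_I = 0.32 × 0.0791016 = 0.0253125
  π_II·p_II = 0.44 × 0.0370853 = 0.0163175
  π_III·p_III = 0.24 × 0.0225534 = 0.00541282
Evidence: 0.0253125 + 0.0163175 + 0.00541282 = 0.0470428
P(Intensity II | 5) = 0.0163175 / 0.0470428 ≈ 0.347

0.347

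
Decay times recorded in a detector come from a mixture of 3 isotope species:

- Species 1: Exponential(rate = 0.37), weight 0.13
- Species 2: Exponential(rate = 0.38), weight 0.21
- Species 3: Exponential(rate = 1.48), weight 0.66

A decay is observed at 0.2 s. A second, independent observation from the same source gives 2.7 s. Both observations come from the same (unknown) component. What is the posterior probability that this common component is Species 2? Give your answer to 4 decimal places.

0.2803

Posterior ∝ prior × likelihood, so P(k | x) ∝ π_k f_k(x); normalise over all components.
Since both observations come from the same component, the likelihood for component k is f_k(x₁)·f_k(x₂).
  f_1 = [0.37·e^(−0.37·0.2) = 0.37·e^(−0.0740) = 0.343609] × [0.136252] = 0.0468172
  f_2 = [0.38·e^(−0.38·0.2) = 0.38·e^(−0.0760) = 0.35219] × [0.136206] = 0.0479705
  f_3 = [1.48·e^(−1.48·0.2) = 1.48·e^(−0.2960) = 1.10081] × [0.0272158] = 0.0299593
Weight by the priors:
  π_1·f_1 = 0.13 × 0.0468172 = 0.00608624
  π_2·f_2 = 0.21 × 0.0479705 = 0.0100738
  π_3·f_3 = 0.66 × 0.0299593 = 0.0197731
Sum: 0.00608624 + 0.0100738 + 0.0197731 = 0.0359332
Responsibility of Species 2: 0.0100738 / 0.0359332 ≈ 0.2803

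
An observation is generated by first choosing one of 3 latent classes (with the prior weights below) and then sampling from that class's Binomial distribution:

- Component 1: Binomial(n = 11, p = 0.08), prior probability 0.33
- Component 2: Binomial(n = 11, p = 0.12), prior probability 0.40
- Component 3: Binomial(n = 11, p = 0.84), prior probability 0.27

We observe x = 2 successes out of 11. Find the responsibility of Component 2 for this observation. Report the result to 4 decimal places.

Apply Bayes' rule: the posterior for each component is proportional to its prior times its likelihood at x.
Evaluate each component's likelihood at the observed value:
  f_1 = 0.166201
  f_2 = 0.250651
  f_3 = 2.66687e-06
Unnormalised posteriors:
  w_1·f_1 = 0.33 × 0.166201 = 0.0548463
  w_2·f_2 = 0.40 × 0.250651 = 0.10026
  w_3·f_3 = 0.27 × 2.66687e-06 = 7.20054e-07
Normaliser: 0.0548463 + 0.10026 + 7.20054e-07 = 0.155107
Responsibility of Component 2: 0.10026 / 0.155107 ≈ 0.6464

0.6464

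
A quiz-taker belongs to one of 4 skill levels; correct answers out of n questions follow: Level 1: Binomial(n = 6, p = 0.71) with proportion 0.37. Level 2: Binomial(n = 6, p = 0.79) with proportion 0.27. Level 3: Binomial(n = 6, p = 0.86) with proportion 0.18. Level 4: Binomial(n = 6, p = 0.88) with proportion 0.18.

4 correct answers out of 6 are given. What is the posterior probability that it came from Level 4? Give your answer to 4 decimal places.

By Bayes' theorem, P(k | x) = π_k f_k(x) / Σ_j π_j f_j(x).
Evaluate each component's likelihood at the observed value:
  p_1 = 0.320568
  p_2 = 0.257655
  p_3 = 0.16082
  p_4 = 0.129534
Weight by the priors:
  π_1·p_1 = 0.37 × 0.320568 = 0.11861
  π_2·p_2 = 0.27 × 0.257655 = 0.0695668
  π_3·p_3 = 0.18 × 0.16082 = 0.0289477
  π_4·p_4 = 0.18 × 0.129534 = 0.0233162
Evidence: 0.11861 + 0.0695668 + 0.0289477 + 0.0233162 = 0.240441
So the posterior for Level 4 is 0.0233162 / 0.240441 ≈ 0.0970.

0.0970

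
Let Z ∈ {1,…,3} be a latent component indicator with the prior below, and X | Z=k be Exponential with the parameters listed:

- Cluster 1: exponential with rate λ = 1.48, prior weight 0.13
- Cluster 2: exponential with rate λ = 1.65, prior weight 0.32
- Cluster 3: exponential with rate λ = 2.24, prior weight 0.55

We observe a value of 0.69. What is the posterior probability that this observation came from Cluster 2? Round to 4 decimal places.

0.3375

P(component k | x) = P(Z=k)·f_k(x) / marginal(x), where marginal(x) = Σ_j P(Z=j)·f_j(x).
Evaluate each component's likelihood at the observed value:
  L_1 = 1.48·e^(−1.48·0.69) = 1.48·e^(−1.0212) = 0.53304
  L_2 = 1.65·e^(−1.65·0.69) = 1.65·e^(−1.1385) = 0.528494
  L_3 = 2.24·e^(−2.24·0.69) = 2.24·e^(−1.5456) = 0.477532
Multiply by the mixture weights:
  P(Z=1)·L_1 = 0.13 × 0.53304 = 0.0692953
  P(Z=2)·L_2 = 0.32 × 0.528494 = 0.169118
  P(Z=3)·L_3 = 0.55 × 0.477532 = 0.262643
Normaliser: 0.0692953 + 0.169118 + 0.262643 = 0.501056
Responsibility of Cluster 2: 0.169118 / 0.501056 ≈ 0.3375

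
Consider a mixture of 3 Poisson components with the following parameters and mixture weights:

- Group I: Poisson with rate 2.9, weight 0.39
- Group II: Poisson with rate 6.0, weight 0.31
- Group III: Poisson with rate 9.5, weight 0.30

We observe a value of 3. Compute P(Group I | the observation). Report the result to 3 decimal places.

By Bayes' theorem, P(k | x) = P(Z=k) f_k(x) / Σ_j P(Z=j) f_j(x).
Poisson probabilities:
  f_I = 0.22366
  f_II = 0.0892351
  f_III = 0.010696
Unnormalised posteriors:
  P(Z=I)·f_I = 0.39 × 0.22366 = 0.0872275
  P(Z=II)·f_II = 0.31 × 0.0892351 = 0.0276629
  P(Z=III)·f_III = 0.30 × 0.010696 = 0.0032088
Denominator: 0.0872275 + 0.0276629 + 0.0032088 = 0.118099
So the posterior for Group I is 0.0872275 / 0.118099 ≈ 0.739.

0.739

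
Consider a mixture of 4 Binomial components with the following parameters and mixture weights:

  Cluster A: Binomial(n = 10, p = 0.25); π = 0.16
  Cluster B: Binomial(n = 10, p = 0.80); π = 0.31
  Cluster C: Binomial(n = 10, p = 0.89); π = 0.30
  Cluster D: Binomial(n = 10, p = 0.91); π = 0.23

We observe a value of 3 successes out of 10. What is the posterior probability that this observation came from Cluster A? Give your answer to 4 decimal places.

0.9938

By Bayes' theorem, P(k | x) = π_k f_k(x) / Σ_j π_j f_j(x).
Component likelihoods at x = 3 successes out of 10:
  L_A = 0.250282
  L_B = 0.000786432
  L_C = 1.64854e-05
  L_D = 4.32517e-06
Prior × likelihood for each component:
  π_A·L_A = 0.16 × 0.250282 = 0.0400452
  π_B·L_B = 0.31 × 0.000786432 = 0.000243794
  π_C·L_C = 0.30 × 1.64854e-05 = 4.94563e-06
  π_D·L_D = 0.23 × 4.32517e-06 = 9.94789e-07
Marginal: 0.0400452 + 0.000243794 + 4.94563e-06 + 9.94789e-07 = 0.0402949
So the posterior for Cluster A is 0.0400452 / 0.0402949 ≈ 0.9938.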